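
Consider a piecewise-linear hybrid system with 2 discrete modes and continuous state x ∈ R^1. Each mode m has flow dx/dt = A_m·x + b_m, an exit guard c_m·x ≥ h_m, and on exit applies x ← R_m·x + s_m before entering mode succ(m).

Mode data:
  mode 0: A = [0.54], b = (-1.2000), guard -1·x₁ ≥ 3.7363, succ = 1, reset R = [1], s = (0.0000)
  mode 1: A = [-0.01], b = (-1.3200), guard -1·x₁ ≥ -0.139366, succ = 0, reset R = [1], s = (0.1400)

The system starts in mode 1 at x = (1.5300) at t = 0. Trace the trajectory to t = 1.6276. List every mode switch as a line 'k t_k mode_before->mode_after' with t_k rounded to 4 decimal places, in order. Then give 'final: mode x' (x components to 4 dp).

1 1.0469 1->0
final: 0 -0.4362

Mode 1: guard c·x = -0.1394 hit at Δt = 1.0469 (t = 1.0469), x⁻ = (0.1394) → reset → x⁺ = (0.2794), jump to mode 0
Mode 0: flow for 0.5807 to horizon, guard not reached → x = (-0.4362)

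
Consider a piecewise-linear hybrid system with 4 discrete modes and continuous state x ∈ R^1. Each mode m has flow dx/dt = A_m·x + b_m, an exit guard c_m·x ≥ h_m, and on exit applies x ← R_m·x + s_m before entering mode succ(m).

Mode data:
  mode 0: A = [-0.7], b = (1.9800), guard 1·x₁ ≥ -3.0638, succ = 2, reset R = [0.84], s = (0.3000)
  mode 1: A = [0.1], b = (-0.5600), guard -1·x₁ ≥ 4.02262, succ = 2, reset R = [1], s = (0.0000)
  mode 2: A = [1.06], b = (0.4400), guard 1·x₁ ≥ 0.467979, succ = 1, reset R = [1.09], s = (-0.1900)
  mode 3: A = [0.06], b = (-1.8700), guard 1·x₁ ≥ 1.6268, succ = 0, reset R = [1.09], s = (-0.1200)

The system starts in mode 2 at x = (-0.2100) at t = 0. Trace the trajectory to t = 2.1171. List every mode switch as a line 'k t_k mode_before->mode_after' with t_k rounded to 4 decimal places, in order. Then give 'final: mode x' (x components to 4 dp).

Mode 2: guard c·x = 0.4680 hit at Δt = 1.3773 (t = 1.3773), x⁻ = (0.4680) → reset → x⁺ = (0.3201), jump to mode 1
Mode 1: flow for 0.7398 to horizon, guard not reached → x = (-0.0853)

1 1.3773 2->1
final: 1 -0.0853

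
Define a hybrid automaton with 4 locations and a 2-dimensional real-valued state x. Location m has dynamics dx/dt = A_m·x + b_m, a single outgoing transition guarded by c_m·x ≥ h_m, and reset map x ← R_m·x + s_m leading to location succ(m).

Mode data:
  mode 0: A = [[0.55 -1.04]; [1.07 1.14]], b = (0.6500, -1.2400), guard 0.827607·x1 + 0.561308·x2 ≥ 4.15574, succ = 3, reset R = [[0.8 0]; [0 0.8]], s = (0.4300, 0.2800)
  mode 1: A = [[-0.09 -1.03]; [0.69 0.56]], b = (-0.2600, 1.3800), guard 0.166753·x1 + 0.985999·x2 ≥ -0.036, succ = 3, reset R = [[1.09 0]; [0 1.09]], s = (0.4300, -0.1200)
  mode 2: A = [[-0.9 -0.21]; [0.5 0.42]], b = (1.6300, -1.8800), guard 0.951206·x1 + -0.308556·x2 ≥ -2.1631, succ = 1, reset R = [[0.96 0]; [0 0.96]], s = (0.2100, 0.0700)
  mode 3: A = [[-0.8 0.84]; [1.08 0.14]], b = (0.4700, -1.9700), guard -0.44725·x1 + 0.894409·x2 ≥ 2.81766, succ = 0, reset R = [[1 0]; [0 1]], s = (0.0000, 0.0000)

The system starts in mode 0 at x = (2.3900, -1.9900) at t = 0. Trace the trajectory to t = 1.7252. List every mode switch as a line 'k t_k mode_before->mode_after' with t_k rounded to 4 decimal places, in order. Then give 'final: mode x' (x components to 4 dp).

1 0.7209 0->3
final: 3 3.0007 1.4232

Mode 0: guard c·x = 4.1557 hit at Δt = 0.7209 (t = 0.7209), x⁻ = (5.9201, -1.3251) → reset → x⁺ = (5.1661, -0.7801), jump to mode 3
Mode 3: flow for 1.0043 to horizon, guard not reached → x = (3.0007, 1.4232)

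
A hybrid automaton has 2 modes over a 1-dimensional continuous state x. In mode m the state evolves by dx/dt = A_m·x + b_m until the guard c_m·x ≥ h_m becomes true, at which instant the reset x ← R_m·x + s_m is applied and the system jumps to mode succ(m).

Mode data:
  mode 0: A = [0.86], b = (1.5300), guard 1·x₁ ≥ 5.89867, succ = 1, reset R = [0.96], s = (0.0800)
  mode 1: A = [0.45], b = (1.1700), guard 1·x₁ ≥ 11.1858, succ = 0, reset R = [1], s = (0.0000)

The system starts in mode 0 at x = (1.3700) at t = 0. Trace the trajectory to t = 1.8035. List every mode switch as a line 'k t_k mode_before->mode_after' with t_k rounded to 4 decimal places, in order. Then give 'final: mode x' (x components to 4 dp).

1 1.0363 0->1
final: 1 9.1827

Mode 0: guard c·x = 5.8987 hit at Δt = 1.0363 (t = 1.0363), x⁻ = (5.8987) → reset → x⁺ = (5.7427), jump to mode 1
Mode 1: flow for 0.7672 to horizon, guard not reached → x = (9.1827)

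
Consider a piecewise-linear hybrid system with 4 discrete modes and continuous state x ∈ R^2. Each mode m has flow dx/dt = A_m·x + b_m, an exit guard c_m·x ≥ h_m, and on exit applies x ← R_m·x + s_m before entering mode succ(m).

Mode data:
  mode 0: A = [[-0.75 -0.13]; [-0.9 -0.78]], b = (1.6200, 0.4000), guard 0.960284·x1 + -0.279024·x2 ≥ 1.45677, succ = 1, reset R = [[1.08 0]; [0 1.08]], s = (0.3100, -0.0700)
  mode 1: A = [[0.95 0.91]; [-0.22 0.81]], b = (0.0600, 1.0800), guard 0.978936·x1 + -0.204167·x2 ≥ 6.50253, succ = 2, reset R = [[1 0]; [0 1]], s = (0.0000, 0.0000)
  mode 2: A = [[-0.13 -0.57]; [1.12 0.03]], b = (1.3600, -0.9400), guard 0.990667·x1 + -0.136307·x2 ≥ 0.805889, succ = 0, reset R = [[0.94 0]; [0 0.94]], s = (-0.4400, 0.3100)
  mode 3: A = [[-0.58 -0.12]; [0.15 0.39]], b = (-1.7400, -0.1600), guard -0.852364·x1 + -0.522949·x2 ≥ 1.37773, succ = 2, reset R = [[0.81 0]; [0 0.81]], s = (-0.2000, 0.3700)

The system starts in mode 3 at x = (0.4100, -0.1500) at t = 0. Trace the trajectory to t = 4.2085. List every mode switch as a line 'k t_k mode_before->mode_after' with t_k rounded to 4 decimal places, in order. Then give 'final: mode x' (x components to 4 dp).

Mode 3: guard c·x = 1.3777 hit at Δt = 1.1929 (t = 1.1929), x⁻ = (-1.2565, -0.5866) → reset → x⁺ = (-1.2177, -0.1051), jump to mode 2
Mode 2: guard c·x = 0.8059 hit at Δt = 0.9565 (t = 2.1494), x⁻ = (0.6220, -1.3920) → reset → x⁺ = (0.1446, -0.9985), jump to mode 0
Mode 0: guard c·x = 1.4568 hit at Δt = 1.0422 (t = 3.1916), x⁻ = (1.3072, -0.7222) → reset → x⁺ = (1.7217, -0.8500), jump to mode 1
Mode 1: flow for 1.0169 to horizon, guard not reached → x = (3.2478, -1.0217)

1 1.1929 3->2
2 2.1494 2->0
3 3.1916 0->1
final: 1 3.2478 -1.0217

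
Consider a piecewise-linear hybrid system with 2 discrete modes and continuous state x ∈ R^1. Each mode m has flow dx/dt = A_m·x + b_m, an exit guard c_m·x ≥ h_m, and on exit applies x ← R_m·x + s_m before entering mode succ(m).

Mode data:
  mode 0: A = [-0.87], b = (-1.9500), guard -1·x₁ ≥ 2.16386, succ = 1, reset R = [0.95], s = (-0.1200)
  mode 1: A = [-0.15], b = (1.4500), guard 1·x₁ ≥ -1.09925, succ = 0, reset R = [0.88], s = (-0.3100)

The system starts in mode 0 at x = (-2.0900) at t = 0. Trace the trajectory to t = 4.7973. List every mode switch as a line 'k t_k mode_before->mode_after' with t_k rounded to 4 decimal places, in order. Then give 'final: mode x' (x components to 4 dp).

Mode 0: guard c·x = 2.1639 hit at Δt = 0.7693 (t = 0.7693), x⁻ = (-2.1639) → reset → x⁺ = (-2.1757), jump to mode 1
Mode 1: guard c·x = -1.0993 hit at Δt = 0.6353 (t = 1.4046), x⁻ = (-1.0993) → reset → x⁺ = (-1.2773), jump to mode 0
Mode 0: guard c·x = 2.1639 hit at Δt = 2.8972 (t = 4.3018), x⁻ = (-2.1639) → reset → x⁺ = (-2.1757), jump to mode 1
Mode 1: flow for 0.4955 to horizon, guard not reached → x = (-1.3274)

1 0.7693 0->1
2 1.4046 1->0
3 4.3018 0->1
final: 1 -1.3274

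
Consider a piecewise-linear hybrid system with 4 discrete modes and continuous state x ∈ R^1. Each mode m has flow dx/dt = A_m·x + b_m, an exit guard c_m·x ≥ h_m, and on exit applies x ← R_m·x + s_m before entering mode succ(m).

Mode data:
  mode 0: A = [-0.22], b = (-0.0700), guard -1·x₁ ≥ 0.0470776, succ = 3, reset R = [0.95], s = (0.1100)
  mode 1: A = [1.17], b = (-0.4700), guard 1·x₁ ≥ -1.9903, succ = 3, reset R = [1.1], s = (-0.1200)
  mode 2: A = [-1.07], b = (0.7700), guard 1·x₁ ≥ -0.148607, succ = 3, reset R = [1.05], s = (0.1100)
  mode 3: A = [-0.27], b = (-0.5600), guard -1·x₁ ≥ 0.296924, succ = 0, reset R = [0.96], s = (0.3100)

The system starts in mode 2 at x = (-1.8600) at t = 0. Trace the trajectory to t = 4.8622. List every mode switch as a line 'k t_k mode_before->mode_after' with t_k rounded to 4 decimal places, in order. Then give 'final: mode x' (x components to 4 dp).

1 1.0177 2->3
2 1.5068 3->0
3 2.5778 0->3
4 3.2648 3->0
5 4.3358 0->3
final: 3 -0.2182

Mode 2: guard c·x = -0.1486 hit at Δt = 1.0177 (t = 1.0177), x⁻ = (-0.1486) → reset → x⁺ = (-0.0460), jump to mode 3
Mode 3: guard c·x = 0.2969 hit at Δt = 0.4891 (t = 1.5068), x⁻ = (-0.2969) → reset → x⁺ = (0.0250), jump to mode 0
Mode 0: guard c·x = 0.0471 hit at Δt = 1.0710 (t = 2.5778), x⁻ = (-0.0471) → reset → x⁺ = (0.0653), jump to mode 3
Mode 3: guard c·x = 0.2969 hit at Δt = 0.6870 (t = 3.2648), x⁻ = (-0.2969) → reset → x⁺ = (0.0250), jump to mode 0
Mode 0: guard c·x = 0.0471 hit at Δt = 1.0710 (t = 4.3358), x⁻ = (-0.0471) → reset → x⁺ = (0.0653), jump to mode 3
Mode 3: flow for 0.5264 to horizon, guard not reached → x = (-0.2182)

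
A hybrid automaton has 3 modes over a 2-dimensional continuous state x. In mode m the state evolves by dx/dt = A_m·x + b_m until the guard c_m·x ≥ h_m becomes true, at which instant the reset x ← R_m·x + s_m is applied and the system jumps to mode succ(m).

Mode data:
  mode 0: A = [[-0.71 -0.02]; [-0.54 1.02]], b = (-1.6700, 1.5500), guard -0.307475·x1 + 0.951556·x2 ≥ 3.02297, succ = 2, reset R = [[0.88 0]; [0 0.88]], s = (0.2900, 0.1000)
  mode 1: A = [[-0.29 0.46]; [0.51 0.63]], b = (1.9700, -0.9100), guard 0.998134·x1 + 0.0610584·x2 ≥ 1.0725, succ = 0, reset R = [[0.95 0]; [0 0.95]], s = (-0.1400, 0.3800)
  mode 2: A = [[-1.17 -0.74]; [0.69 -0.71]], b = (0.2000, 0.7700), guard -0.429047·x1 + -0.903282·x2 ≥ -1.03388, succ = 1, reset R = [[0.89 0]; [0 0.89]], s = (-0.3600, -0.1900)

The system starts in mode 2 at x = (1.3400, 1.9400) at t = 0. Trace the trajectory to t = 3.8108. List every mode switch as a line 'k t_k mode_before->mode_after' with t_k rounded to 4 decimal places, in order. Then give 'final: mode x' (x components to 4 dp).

1 1.4724 2->1
2 2.2517 1->0
3 2.8155 0->2
final: 2 -0.7790 1.6753

Mode 2: guard c·x = -1.0339 hit at Δt = 1.4724 (t = 1.4724), x⁻ = (-0.4797, 1.3724) → reset → x⁺ = (-0.7870, 1.0315), jump to mode 1
Mode 1: guard c·x = 1.0725 hit at Δt = 0.7793 (t = 2.2517), x⁻ = (1.0247, 0.8137) → reset → x⁺ = (0.8335, 1.1530), jump to mode 0
Mode 0: guard c·x = 3.0230 hit at Δt = 0.5638 (t = 2.8155), x⁻ = (-0.2366, 3.1004) → reset → x⁺ = (0.0818, 2.8284), jump to mode 2
Mode 2: flow for 0.9953 to horizon, guard not reached → x = (-0.7790, 1.6753)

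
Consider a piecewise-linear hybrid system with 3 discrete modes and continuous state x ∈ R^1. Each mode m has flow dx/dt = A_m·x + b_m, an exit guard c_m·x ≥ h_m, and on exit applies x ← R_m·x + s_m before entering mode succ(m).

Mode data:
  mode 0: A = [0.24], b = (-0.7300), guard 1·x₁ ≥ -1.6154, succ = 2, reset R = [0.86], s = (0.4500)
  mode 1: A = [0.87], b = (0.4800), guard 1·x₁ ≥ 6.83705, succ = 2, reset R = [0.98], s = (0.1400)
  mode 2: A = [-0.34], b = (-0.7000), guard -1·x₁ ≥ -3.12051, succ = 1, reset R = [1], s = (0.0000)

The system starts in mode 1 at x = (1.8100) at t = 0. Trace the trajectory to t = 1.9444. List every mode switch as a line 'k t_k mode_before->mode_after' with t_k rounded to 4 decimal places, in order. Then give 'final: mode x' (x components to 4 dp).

1 1.3110 1->2
final: 2 5.1161

Mode 1: guard c·x = 6.8370 hit at Δt = 1.3110 (t = 1.3110), x⁻ = (6.8371) → reset → x⁺ = (6.8403), jump to mode 2
Mode 2: flow for 0.6334 to horizon, guard not reached → x = (5.1161)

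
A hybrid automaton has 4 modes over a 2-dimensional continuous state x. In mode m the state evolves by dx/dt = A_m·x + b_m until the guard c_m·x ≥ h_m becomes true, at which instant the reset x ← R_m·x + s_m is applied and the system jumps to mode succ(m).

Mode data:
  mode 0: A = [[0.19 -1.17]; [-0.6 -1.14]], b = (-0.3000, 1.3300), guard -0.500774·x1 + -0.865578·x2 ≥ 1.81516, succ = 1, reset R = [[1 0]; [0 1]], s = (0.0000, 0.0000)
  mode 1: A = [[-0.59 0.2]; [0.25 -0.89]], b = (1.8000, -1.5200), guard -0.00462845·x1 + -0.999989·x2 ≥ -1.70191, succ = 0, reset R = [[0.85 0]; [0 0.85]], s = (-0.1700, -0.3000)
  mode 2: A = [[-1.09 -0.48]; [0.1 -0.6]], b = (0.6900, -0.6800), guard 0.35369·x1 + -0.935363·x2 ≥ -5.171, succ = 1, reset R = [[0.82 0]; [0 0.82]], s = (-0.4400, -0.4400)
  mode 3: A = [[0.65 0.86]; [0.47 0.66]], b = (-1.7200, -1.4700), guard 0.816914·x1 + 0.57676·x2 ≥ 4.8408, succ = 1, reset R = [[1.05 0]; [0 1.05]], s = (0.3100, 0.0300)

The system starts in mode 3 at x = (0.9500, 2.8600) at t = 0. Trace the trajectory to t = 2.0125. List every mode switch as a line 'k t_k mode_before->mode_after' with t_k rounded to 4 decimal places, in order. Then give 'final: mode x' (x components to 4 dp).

Mode 3: guard c·x = 4.8408 hit at Δt = 0.8410 (t = 0.8410), x⁻ = (2.9450, 4.2218) → reset → x⁺ = (3.4023, 4.4629), jump to mode 1
Mode 1: guard c·x = -1.7019 hit at Δt = 0.8674 (t = 1.7084), x⁻ = (3.6386, 1.6851) → reset → x⁺ = (2.9228, 1.1323), jump to mode 0
Mode 0: flow for 0.3041 to horizon, guard not reached → x = (2.6697, 0.7141)

1 0.8410 3->1
2 1.7084 1->0
final: 0 2.6697 0.7141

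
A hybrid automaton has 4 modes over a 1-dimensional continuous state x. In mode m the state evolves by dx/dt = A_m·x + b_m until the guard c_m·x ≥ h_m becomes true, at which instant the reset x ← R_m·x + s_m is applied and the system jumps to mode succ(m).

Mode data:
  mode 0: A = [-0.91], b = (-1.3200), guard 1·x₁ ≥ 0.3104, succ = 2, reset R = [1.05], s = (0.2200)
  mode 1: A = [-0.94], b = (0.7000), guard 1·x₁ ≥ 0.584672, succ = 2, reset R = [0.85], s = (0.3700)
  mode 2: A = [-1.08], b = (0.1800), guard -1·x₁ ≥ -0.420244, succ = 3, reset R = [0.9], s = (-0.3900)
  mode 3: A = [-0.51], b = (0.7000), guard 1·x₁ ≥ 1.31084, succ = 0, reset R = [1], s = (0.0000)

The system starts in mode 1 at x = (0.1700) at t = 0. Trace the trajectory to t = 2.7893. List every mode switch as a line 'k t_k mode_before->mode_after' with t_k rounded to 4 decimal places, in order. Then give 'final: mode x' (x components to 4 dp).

1 1.3602 1->2
2 2.3008 2->3
final: 3 0.2935

Mode 1: guard c·x = 0.5847 hit at Δt = 1.3602 (t = 1.3602), x⁻ = (0.5847) → reset → x⁺ = (0.8670), jump to mode 2
Mode 2: guard c·x = -0.4202 hit at Δt = 0.9406 (t = 2.3008), x⁻ = (0.4202) → reset → x⁺ = (-0.0118), jump to mode 3
Mode 3: flow for 0.4885 to horizon, guard not reached → x = (0.2935)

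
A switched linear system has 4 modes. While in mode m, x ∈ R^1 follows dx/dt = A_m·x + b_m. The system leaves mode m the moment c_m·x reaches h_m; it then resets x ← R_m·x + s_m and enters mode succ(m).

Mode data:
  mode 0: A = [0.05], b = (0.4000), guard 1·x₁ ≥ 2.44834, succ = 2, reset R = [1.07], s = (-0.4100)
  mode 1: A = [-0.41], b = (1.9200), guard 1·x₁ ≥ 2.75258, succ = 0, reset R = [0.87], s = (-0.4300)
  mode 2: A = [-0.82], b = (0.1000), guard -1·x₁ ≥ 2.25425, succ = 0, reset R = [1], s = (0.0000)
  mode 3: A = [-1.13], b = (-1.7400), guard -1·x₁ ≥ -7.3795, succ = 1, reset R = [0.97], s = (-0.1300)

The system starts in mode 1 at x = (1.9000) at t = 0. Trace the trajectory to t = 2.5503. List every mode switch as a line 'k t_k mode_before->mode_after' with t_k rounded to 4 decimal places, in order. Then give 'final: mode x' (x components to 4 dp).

Mode 1: guard c·x = 2.7526 hit at Δt = 0.8922 (t = 0.8922), x⁻ = (2.7526) → reset → x⁺ = (1.9647), jump to mode 0
Mode 0: guard c·x = 2.4483 hit at Δt = 0.9478 (t = 1.8400), x⁻ = (2.4483) → reset → x⁺ = (2.2097), jump to mode 2
Mode 2: flow for 0.7103 to horizon, guard not reached → x = (1.2880)

1 0.8922 1->0
2 1.8400 0->2
final: 2 1.2880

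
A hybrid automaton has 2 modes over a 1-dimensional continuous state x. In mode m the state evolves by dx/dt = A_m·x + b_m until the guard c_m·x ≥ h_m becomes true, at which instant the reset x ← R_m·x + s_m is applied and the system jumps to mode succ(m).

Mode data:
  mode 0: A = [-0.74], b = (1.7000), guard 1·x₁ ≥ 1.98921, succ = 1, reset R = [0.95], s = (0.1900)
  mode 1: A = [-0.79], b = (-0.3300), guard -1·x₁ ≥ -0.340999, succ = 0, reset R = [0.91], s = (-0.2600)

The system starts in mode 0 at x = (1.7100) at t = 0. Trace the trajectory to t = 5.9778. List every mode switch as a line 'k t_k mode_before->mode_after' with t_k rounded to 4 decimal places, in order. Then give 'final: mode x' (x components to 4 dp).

Mode 0: guard c·x = 1.9892 hit at Δt = 0.8718 (t = 0.8718), x⁻ = (1.9892) → reset → x⁺ = (2.0797), jump to mode 1
Mode 1: guard c·x = -0.3410 hit at Δt = 1.5081 (t = 2.3799), x⁻ = (0.3410) → reset → x⁺ = (0.0503), jump to mode 0
Mode 0: guard c·x = 1.9892 hit at Δt = 2.6851 (t = 5.0650), x⁻ = (1.9892) → reset → x⁺ = (2.0797), jump to mode 1
Mode 1: flow for 0.9128 to horizon, guard not reached → x = (0.7966)

1 0.8718 0->1
2 2.3799 1->0
3 5.0650 0->1
final: 1 0.7966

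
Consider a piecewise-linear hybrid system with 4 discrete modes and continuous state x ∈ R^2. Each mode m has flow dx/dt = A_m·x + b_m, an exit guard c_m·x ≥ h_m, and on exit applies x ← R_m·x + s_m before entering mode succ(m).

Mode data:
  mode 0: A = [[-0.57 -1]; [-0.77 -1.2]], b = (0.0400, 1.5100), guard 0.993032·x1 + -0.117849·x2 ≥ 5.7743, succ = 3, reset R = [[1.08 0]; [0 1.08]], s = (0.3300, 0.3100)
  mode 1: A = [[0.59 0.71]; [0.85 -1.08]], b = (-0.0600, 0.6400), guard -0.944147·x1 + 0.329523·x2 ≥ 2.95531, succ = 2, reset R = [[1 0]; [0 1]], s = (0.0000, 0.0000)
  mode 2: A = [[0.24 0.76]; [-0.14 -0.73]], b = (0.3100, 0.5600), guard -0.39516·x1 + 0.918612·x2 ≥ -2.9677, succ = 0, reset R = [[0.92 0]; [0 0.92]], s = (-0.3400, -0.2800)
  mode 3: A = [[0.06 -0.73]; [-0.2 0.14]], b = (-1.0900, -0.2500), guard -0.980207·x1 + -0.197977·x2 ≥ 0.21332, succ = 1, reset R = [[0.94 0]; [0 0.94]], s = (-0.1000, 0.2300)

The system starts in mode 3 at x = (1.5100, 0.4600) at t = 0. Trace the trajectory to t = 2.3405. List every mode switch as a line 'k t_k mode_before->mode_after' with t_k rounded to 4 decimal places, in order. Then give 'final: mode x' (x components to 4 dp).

Mode 3: guard c·x = 0.2133 hit at Δt = 1.4572 (t = 1.4572), x⁻ = (-0.2077, -0.0494) → reset → x⁺ = (-0.2952, 0.1836), jump to mode 1
Mode 1: flow for 0.8833 to horizon, guard not reached → x = (-0.3736, 0.2698)

1 1.4572 3->1
final: 1 -0.3736 0.2698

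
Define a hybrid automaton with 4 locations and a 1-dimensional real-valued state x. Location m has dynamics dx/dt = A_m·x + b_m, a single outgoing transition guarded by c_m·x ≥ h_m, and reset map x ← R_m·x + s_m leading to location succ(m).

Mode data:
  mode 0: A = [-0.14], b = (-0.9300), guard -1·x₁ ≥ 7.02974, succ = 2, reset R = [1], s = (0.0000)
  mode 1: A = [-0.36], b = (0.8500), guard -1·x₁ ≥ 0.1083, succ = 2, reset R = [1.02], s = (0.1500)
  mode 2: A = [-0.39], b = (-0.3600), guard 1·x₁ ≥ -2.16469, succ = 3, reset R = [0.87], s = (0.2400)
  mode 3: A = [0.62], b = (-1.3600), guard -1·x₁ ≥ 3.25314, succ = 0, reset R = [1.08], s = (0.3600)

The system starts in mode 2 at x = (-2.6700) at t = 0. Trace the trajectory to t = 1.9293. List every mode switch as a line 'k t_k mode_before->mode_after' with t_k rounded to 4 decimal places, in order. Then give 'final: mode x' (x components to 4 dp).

1 0.8755 2->3
2 1.4406 3->0
final: 0 -3.3842

Mode 2: guard c·x = -2.1647 hit at Δt = 0.8755 (t = 0.8755), x⁻ = (-2.1647) → reset → x⁺ = (-1.6433), jump to mode 3
Mode 3: guard c·x = 3.2531 hit at Δt = 0.5651 (t = 1.4406), x⁻ = (-3.2531) → reset → x⁺ = (-3.1534), jump to mode 0
Mode 0: flow for 0.4887 to horizon, guard not reached → x = (-3.3842)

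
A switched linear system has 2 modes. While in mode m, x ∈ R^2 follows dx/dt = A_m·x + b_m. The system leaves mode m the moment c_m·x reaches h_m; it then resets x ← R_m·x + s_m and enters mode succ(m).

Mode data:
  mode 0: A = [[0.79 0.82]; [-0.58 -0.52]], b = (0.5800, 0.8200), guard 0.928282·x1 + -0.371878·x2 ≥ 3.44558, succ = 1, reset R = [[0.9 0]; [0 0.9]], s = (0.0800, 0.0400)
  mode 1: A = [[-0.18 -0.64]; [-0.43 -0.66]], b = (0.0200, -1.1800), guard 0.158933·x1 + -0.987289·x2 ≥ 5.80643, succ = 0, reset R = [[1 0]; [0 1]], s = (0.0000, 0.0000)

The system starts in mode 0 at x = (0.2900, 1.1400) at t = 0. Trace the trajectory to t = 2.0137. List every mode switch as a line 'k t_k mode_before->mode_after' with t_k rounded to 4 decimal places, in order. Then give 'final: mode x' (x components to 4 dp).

1 1.2877 0->1
final: 1 3.3682 -1.3526

Mode 0: guard c·x = 3.4456 hit at Δt = 1.2877 (t = 1.2877), x⁻ = (3.8119, 0.2499) → reset → x⁺ = (3.5107, 0.2649), jump to mode 1
Mode 1: flow for 0.7260 to horizon, guard not reached → x = (3.3682, -1.3526)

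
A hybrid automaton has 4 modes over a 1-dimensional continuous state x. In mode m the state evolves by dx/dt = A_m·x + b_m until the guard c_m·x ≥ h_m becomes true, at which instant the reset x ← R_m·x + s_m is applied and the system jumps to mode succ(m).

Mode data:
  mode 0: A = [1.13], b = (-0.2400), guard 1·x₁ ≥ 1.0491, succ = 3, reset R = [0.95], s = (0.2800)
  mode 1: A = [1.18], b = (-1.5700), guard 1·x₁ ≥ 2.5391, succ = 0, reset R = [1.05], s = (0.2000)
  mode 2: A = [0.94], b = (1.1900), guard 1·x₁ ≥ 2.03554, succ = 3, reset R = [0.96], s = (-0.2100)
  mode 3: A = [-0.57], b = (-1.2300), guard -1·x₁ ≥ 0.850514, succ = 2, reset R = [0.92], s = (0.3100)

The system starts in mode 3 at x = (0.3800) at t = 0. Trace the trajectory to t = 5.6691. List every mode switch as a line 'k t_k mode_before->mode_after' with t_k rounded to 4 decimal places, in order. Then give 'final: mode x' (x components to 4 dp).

Mode 3: guard c·x = 0.8505 hit at Δt = 1.1637 (t = 1.1637), x⁻ = (-0.8505) → reset → x⁺ = (-0.4725), jump to mode 2
Mode 2: guard c·x = 2.0355 hit at Δt = 1.5167 (t = 2.6804), x⁻ = (2.0355) → reset → x⁺ = (1.7441), jump to mode 3
Mode 3: guard c·x = 0.8505 hit at Δt = 1.9184 (t = 4.5988), x⁻ = (-0.8505) → reset → x⁺ = (-0.4725), jump to mode 2
Mode 2: flow for 1.0703 to horizon, guard not reached → x = (0.9042)

1 1.1637 3->2
2 2.6804 2->3
3 4.5988 3->2
final: 2 0.9042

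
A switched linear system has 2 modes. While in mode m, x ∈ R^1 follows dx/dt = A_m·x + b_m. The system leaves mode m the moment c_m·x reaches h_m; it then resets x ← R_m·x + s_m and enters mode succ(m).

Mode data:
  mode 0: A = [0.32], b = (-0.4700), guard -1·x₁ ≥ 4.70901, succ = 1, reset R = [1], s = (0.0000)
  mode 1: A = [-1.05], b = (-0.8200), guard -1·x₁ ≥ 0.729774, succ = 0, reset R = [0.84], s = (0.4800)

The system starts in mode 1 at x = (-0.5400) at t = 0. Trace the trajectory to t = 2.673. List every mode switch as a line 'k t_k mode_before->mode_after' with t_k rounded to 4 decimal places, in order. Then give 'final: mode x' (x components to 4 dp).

1 1.4755 1->0
final: 0 -0.8810

Mode 1: guard c·x = 0.7298 hit at Δt = 1.4755 (t = 1.4755), x⁻ = (-0.7298) → reset → x⁺ = (-0.1330), jump to mode 0
Mode 0: flow for 1.1975 to horizon, guard not reached → x = (-0.8810)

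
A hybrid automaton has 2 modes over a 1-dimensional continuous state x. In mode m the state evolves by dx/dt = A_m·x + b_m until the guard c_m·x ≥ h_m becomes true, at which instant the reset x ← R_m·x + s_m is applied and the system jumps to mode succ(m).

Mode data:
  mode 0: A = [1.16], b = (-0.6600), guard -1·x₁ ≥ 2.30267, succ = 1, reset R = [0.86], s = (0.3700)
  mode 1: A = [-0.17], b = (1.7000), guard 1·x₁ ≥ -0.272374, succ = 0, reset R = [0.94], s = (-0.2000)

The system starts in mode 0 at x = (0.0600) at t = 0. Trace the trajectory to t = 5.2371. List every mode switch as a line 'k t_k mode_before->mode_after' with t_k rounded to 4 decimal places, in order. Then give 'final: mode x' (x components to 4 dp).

Mode 0: guard c·x = 2.3027 hit at Δt = 1.4916 (t = 1.4916), x⁻ = (-2.3027) → reset → x⁺ = (-1.6103), jump to mode 1
Mode 1: guard c·x = -0.2724 hit at Δt = 0.7202 (t = 2.2118), x⁻ = (-0.2724) → reset → x⁺ = (-0.4560), jump to mode 0
Mode 0: guard c·x = 2.3027 hit at Δt = 0.8881 (t = 3.0999), x⁻ = (-2.3027) → reset → x⁺ = (-1.6103), jump to mode 1
Mode 1: guard c·x = -0.2724 hit at Δt = 0.7202 (t = 3.8201), x⁻ = (-0.2724) → reset → x⁺ = (-0.4560), jump to mode 0
Mode 0: guard c·x = 2.3027 hit at Δt = 0.8881 (t = 4.7082), x⁻ = (-2.3027) → reset → x⁺ = (-1.6103), jump to mode 1
Mode 1: flow for 0.5289 to horizon, guard not reached → x = (-0.6119)

1 1.4916 0->1
2 2.2118 1->0
3 3.0999 0->1
4 3.8201 1->0
5 4.7082 0->1
final: 1 -0.6119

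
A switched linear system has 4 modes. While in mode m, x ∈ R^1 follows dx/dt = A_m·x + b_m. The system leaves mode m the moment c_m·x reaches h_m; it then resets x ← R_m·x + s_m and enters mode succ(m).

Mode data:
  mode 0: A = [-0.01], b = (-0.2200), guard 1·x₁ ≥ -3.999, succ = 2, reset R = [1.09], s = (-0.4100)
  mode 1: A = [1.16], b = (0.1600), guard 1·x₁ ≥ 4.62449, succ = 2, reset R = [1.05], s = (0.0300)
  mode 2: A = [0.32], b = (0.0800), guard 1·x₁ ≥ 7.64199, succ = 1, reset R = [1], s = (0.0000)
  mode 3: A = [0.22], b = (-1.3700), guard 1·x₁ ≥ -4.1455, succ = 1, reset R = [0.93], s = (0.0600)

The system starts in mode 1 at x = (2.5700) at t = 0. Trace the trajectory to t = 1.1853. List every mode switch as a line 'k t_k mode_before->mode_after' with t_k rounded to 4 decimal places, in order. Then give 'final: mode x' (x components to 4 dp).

1 0.4867 1->2
final: 2 6.1723

Mode 1: guard c·x = 4.6245 hit at Δt = 0.4867 (t = 0.4867), x⁻ = (4.6245) → reset → x⁺ = (4.8857), jump to mode 2
Mode 2: flow for 0.6986 to horizon, guard not reached → x = (6.1723)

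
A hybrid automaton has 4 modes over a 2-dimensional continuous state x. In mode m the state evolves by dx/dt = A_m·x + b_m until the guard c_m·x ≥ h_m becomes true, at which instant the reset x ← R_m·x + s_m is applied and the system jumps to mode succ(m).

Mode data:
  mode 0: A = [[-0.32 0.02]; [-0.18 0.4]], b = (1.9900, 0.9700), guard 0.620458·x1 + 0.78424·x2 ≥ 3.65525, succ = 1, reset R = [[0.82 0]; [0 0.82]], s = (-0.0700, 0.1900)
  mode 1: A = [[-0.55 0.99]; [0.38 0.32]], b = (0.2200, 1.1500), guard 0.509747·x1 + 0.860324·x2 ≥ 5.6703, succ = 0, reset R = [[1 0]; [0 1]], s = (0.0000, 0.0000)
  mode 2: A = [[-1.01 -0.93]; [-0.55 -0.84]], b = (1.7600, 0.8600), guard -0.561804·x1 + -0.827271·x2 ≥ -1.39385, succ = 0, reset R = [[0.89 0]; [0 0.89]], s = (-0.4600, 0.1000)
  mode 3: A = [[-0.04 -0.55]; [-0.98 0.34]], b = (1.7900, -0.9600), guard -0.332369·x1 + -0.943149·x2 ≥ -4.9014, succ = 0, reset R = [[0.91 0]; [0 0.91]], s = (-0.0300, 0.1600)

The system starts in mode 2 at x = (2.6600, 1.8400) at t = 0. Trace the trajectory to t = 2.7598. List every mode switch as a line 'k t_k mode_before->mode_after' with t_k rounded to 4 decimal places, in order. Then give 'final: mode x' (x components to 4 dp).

Mode 2: guard c·x = -1.3939 hit at Δt = 1.0149 (t = 1.0149), x⁻ = (1.4533, 0.6979) → reset → x⁺ = (0.8335, 0.7211), jump to mode 0
Mode 0: guard c·x = 3.6553 hit at Δt = 1.3829 (t = 2.3978), x⁻ = (2.7952, 2.4495) → reset → x⁺ = (2.2220, 2.1986), jump to mode 1
Mode 1: flow for 0.3620 to horizon, guard not reached → x = (2.7821, 3.2707)

1 1.0149 2->0
2 2.3978 0->1
final: 1 2.7821 3.2707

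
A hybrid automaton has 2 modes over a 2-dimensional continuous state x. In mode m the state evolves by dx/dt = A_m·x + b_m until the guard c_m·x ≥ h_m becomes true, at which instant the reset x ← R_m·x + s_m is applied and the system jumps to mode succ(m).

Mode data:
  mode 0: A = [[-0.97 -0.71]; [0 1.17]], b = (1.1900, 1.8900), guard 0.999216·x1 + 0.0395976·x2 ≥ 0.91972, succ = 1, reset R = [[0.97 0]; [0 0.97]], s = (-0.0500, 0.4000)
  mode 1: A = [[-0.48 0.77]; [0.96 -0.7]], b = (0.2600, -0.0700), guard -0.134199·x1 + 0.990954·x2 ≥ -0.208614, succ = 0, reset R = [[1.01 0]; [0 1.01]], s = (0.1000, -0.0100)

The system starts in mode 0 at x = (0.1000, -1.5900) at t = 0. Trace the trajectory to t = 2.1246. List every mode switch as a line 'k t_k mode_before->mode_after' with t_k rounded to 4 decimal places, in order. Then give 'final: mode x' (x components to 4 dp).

1 0.5038 0->1
2 1.6382 1->0
final: 0 0.6829 0.9464

Mode 0: guard c·x = 0.9197 hit at Δt = 0.5038 (t = 0.5038), x⁻ = (0.9826, -1.5696) → reset → x⁺ = (0.9032, -1.1225), jump to mode 1
Mode 1: guard c·x = -0.2086 hit at Δt = 1.1344 (t = 1.6382), x⁻ = (0.4192, -0.1538) → reset → x⁺ = (0.5234, -0.1653), jump to mode 0
Mode 0: flow for 0.4864 to horizon, guard not reached → x = (0.6829, 0.9464)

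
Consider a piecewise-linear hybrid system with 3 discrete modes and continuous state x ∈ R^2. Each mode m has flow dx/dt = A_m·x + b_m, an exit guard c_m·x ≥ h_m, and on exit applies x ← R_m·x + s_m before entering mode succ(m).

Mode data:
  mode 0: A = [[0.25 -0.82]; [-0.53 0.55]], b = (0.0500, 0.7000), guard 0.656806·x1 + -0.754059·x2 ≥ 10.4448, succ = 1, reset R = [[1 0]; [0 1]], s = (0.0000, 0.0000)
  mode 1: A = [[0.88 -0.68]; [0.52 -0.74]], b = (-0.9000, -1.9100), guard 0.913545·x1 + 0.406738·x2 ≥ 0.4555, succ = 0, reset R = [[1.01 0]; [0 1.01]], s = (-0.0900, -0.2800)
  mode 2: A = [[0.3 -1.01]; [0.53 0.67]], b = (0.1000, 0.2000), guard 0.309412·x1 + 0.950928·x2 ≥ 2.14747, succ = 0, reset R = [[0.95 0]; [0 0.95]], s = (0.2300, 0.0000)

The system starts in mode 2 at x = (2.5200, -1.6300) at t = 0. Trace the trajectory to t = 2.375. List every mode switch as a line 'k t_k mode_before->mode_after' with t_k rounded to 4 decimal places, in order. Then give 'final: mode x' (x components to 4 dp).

Mode 2: guard c·x = 2.1475 hit at Δt = 1.2486 (t = 1.2486), x⁻ = (5.1948, 0.5680) → reset → x⁺ = (5.1651, 0.5396), jump to mode 0
Mode 0: flow for 1.1264 to horizon, guard not reached → x = (7.7574, -2.8806)

1 1.2486 2->0
final: 0 7.7574 -2.8806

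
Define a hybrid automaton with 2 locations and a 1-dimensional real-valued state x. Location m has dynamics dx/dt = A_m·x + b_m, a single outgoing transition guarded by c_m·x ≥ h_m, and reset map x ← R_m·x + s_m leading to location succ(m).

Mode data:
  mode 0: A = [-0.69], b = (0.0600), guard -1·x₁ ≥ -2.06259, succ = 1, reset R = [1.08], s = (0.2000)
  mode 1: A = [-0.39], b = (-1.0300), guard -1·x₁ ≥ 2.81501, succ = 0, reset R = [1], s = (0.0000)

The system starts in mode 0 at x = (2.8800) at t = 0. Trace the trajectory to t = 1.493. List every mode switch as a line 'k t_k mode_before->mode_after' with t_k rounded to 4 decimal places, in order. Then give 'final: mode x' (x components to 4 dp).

1 0.5018 0->1
final: 1 0.8025

Mode 0: guard c·x = -2.0626 hit at Δt = 0.5018 (t = 0.5018), x⁻ = (2.0626) → reset → x⁺ = (2.4276), jump to mode 1
Mode 1: flow for 0.9912 to horizon, guard not reached → x = (0.8025)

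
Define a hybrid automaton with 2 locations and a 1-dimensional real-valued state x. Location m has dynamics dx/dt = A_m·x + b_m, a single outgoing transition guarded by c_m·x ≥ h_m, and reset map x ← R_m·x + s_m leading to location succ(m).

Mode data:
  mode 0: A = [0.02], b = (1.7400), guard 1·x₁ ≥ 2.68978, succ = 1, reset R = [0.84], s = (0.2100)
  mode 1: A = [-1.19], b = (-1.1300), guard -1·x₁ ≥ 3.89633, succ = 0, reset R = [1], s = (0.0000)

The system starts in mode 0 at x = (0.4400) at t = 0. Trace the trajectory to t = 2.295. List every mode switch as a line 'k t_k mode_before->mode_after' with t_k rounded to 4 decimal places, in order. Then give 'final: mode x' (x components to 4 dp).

Mode 0: guard c·x = 2.6898 hit at Δt = 1.2702 (t = 1.2702), x⁻ = (2.6898) → reset → x⁺ = (2.4694), jump to mode 1
Mode 1: flow for 1.0248 to horizon, guard not reached → x = (0.0603)

1 1.2702 0->1
final: 1 0.0603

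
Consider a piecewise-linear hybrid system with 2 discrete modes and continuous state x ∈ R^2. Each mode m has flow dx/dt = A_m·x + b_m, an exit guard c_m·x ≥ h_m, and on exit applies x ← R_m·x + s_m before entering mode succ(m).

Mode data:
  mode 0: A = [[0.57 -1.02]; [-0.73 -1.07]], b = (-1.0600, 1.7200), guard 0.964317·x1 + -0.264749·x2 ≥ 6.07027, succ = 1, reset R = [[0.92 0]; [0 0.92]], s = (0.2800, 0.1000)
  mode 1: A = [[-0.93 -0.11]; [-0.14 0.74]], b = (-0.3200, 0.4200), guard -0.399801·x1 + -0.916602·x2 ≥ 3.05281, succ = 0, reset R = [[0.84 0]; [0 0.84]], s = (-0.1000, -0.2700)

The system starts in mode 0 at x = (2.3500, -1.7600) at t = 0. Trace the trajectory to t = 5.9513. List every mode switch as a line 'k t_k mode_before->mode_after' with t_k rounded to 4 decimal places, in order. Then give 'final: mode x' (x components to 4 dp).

Mode 0: guard c·x = 6.0703 hit at Δt = 1.4344 (t = 1.4344), x⁻ = (5.8976, -1.4469) → reset → x⁺ = (5.7058, -1.2312), jump to mode 1
Mode 1: guard c·x = 3.0528 hit at Δt = 1.5133 (t = 2.9477), x⁻ = (1.3793, -3.9322) → reset → x⁺ = (1.0586, -3.5731), jump to mode 0
Mode 0: guard c·x = 6.0703 hit at Δt = 1.8362 (t = 4.7839), x⁻ = (5.8827, -1.5015) → reset → x⁺ = (5.6921, -1.2814), jump to mode 1
Mode 1: flow for 1.1674 to horizon, guard not reached → x = (1.8771, -3.2206)

1 1.4344 0->1
2 2.9477 1->0
3 4.7839 0->1
final: 1 1.8771 -3.2206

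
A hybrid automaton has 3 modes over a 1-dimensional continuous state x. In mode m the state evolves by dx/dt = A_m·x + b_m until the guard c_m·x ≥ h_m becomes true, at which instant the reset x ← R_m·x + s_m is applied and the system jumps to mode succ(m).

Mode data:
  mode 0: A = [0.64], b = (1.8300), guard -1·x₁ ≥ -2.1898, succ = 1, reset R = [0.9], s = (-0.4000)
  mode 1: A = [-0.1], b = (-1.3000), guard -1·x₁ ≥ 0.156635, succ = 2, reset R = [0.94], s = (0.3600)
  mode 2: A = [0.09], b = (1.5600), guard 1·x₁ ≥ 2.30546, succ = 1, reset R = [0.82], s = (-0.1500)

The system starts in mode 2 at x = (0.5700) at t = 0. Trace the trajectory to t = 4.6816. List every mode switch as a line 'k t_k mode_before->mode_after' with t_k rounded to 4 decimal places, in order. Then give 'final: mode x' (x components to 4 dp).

Mode 2: guard c·x = 2.3055 hit at Δt = 1.0280 (t = 1.0280), x⁻ = (2.3055) → reset → x⁺ = (1.7405), jump to mode 1
Mode 1: guard c·x = 0.1566 hit at Δt = 1.3777 (t = 2.4057), x⁻ = (-0.1566) → reset → x⁺ = (0.2128), jump to mode 2
Mode 2: guard c·x = 2.3055 hit at Δt = 1.2519 (t = 3.6576), x⁻ = (2.3055) → reset → x⁺ = (1.7405), jump to mode 1
Mode 1: flow for 1.0240 to horizon, guard not reached → x = (0.3058)

1 1.0280 2->1
2 2.4057 1->2
3 3.6576 2->1
final: 1 0.3058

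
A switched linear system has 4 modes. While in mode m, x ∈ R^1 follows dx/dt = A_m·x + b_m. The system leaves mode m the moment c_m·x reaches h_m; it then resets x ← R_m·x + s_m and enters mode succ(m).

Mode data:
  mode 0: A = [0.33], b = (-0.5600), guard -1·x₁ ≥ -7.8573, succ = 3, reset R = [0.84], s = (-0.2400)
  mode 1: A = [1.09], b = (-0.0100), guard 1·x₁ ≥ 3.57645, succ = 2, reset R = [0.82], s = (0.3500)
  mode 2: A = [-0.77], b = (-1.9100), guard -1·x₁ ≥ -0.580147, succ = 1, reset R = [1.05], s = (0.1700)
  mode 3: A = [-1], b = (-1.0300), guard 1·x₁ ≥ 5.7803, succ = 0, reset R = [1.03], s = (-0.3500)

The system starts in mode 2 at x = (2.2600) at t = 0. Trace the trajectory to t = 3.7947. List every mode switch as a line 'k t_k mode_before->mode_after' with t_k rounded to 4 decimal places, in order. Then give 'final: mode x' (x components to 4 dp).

Mode 2: guard c·x = -0.5801 hit at Δt = 0.5682 (t = 0.5682), x⁻ = (0.5801) → reset → x⁺ = (0.7792), jump to mode 1
Mode 1: guard c·x = 3.5764 hit at Δt = 1.4066 (t = 1.9748), x⁻ = (3.5764) → reset → x⁺ = (3.2827), jump to mode 2
Mode 2: guard c·x = -0.5801 hit at Δt = 0.8219 (t = 2.7967), x⁻ = (0.5801) → reset → x⁺ = (0.7792), jump to mode 1
Mode 1: flow for 0.9980 to horizon, guard not reached → x = (2.2943)

1 0.5682 2->1
2 1.9748 1->2
3 2.7967 2->1
final: 1 2.2943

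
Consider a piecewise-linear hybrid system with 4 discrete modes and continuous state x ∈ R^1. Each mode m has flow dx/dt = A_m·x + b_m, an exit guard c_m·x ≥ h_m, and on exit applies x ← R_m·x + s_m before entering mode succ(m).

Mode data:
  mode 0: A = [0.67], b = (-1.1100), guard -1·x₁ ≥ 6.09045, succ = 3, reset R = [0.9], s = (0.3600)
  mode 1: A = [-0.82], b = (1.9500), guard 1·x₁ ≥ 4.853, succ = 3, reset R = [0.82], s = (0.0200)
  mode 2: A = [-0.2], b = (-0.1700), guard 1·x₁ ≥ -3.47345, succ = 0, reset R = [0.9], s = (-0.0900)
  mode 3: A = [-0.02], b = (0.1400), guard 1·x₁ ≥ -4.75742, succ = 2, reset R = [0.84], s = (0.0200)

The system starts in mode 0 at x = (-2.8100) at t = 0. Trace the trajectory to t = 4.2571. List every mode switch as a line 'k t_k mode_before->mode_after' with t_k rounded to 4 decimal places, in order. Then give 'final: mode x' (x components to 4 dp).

1 0.8219 0->3
2 2.3463 3->2
3 3.2230 2->0
4 3.9150 0->3
final: 3 -5.0388

Mode 0: guard c·x = 6.0904 hit at Δt = 0.8219 (t = 0.8219), x⁻ = (-6.0904) → reset → x⁺ = (-5.1214), jump to mode 3
Mode 3: guard c·x = -4.7574 hit at Δt = 1.5244 (t = 2.3463), x⁻ = (-4.7574) → reset → x⁺ = (-3.9762), jump to mode 2
Mode 2: guard c·x = -3.4735 hit at Δt = 0.8767 (t = 3.2230), x⁻ = (-3.4735) → reset → x⁺ = (-3.2161), jump to mode 0
Mode 0: guard c·x = 6.0904 hit at Δt = 0.6920 (t = 3.9150), x⁻ = (-6.0904) → reset → x⁺ = (-5.1214), jump to mode 3
Mode 3: flow for 0.3421 to horizon, guard not reached → x = (-5.0388)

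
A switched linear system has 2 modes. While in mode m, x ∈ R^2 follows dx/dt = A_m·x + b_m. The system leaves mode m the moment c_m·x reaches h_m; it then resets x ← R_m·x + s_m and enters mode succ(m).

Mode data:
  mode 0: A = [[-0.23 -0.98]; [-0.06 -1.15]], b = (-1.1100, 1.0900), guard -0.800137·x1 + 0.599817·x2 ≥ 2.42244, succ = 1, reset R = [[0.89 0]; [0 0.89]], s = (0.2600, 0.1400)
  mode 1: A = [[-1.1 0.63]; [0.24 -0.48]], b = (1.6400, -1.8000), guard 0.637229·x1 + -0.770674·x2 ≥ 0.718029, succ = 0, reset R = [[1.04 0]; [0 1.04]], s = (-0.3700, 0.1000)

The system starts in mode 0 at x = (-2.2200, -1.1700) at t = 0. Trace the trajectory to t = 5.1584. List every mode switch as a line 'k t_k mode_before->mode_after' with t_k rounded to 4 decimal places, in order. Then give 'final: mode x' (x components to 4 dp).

1 1.1397 0->1
2 1.9789 1->0
3 3.8835 0->1
4 4.7618 1->0
final: 0 -0.4813 -0.1260

Mode 0: guard c·x = 2.4224 hit at Δt = 1.1397 (t = 1.1397), x⁻ = (-2.6774, 0.4670) → reset → x⁺ = (-2.1229, 0.5557), jump to mode 1
Mode 1: guard c·x = 0.7180 hit at Δt = 0.8392 (t = 1.9789), x⁻ = (-0.0924, -1.0081) → reset → x⁺ = (-0.4661, -0.9484), jump to mode 0
Mode 0: guard c·x = 2.4224 hit at Δt = 1.9046 (t = 3.8835), x⁻ = (-2.4196, 0.8110) → reset → x⁺ = (-1.8934, 0.8618), jump to mode 1
Mode 1: guard c·x = 0.7180 hit at Δt = 0.8783 (t = 4.7618), x⁻ = (0.1302, -0.8240) → reset → x⁺ = (-0.2346, -0.7570), jump to mode 0
Mode 0: flow for 0.3966 to horizon, guard not reached → x = (-0.4813, -0.1260)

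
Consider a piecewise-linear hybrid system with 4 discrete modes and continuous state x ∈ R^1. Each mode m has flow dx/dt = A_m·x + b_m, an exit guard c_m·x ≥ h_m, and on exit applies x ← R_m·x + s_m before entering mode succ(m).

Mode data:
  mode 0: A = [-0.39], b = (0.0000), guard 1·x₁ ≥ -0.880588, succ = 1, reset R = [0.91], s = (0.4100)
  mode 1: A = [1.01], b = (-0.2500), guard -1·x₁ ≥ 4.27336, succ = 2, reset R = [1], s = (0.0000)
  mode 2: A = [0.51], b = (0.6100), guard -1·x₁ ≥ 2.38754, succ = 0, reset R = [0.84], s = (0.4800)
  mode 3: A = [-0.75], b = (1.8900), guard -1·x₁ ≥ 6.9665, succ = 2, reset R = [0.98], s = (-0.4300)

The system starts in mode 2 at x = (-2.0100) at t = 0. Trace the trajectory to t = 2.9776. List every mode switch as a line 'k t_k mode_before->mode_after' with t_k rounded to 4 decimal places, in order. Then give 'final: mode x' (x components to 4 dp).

Mode 2: guard c·x = 2.3875 hit at Δt = 0.7472 (t = 0.7472), x⁻ = (-2.3875) → reset → x⁺ = (-1.5255), jump to mode 0
Mode 0: guard c·x = -0.8806 hit at Δt = 1.4090 (t = 2.1562), x⁻ = (-0.8806) → reset → x⁺ = (-0.3913), jump to mode 1
Mode 1: flow for 0.8214 to horizon, guard not reached → x = (-1.2170)

1 0.7472 2->0
2 2.1562 0->1
final: 1 -1.2170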